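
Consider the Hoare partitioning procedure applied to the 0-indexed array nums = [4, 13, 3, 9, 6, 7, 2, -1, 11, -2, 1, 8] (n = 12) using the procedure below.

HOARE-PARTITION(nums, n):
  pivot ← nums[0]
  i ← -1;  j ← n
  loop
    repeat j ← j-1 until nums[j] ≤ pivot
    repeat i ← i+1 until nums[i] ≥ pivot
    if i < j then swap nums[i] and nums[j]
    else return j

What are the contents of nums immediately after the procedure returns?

pivot=4
j stops at 10 (1), i stops at 0 (4); swap ⇒ [1, 13, 3, 9, 6, 7, 2, -1, 11, -2, 4, 8]
j stops at 9 (-2), i stops at 1 (13); swap ⇒ [1, -2, 3, 9, 6, 7, 2, -1, 11, 13, 4, 8]
j stops at 7 (-1), i stops at 3 (9); swap ⇒ [1, -2, 3, -1, 6, 7, 2, 9, 11, 13, 4, 8]
j stops at 6 (2), i stops at 4 (6); swap ⇒ [1, -2, 3, -1, 2, 7, 6, 9, 11, 13, 4, 8]
j stops at 4, i stops at 5; i≥j ⇒ return 4. nums=[1, -2, 3, -1, 2, 7, 6, 9, 11, 13, 4, 8]

[1, -2, 3, -1, 2, 7, 6, 9, 11, 13, 4, 8]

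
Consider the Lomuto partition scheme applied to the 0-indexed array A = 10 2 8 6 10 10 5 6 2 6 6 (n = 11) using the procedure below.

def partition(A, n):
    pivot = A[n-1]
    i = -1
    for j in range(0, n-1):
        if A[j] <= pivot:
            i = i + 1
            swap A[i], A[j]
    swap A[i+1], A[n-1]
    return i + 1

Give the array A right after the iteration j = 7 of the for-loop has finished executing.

pivot = A[10] = 6; i = -1
j=0: A[0]=10 > 6 → no swap
j=1: A[1]=2 ≤ 6 → i=0, swap A[0],A[1] → 2 10 8 6 10 10 5 6 2 6 6
j=2: A[2]=8 > 6 → no swap
j=3: A[3]=6 ≤ 6 → i=1, swap A[1],A[3] → 2 6 8 10 10 10 5 6 2 6 6
j=4: A[4]=10 > 6 → no swap
j=5: A[5]=10 > 6 → no swap
j=6: A[6]=5 ≤ 6 → i=2, swap A[2],A[6] → 2 6 5 10 10 10 8 6 2 6 6
j=7: A[7]=6 ≤ 6 → i=3, swap A[3],A[7] → 2 6 5 6 10 10 8 10 2 6 6
(after j=7) A = 2 6 5 6 10 10 8 10 2 6 6

2 6 5 6 10 10 8 10 2 6 6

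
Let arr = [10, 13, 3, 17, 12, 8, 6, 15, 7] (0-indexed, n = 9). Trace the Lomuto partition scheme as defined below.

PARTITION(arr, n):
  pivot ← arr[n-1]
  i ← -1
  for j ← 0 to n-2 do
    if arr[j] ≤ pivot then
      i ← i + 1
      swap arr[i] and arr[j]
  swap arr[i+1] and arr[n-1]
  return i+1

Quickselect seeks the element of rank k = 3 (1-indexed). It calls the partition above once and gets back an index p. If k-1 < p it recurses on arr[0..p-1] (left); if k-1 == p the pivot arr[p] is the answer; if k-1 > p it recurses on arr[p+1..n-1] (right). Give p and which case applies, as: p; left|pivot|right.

pivot = arr[8] = 7; i = -1
j=0: arr[0]=10 > 7 → no swap
j=1: arr[1]=13 > 7 → no swap
j=2: arr[2]=3 ≤ 7 → i=0, swap arr[0],arr[2] → [3, 13, 10, 17, 12, 8, 6, 15, 7]
j=3: arr[3]=17 > 7 → no swap
j=4: arr[4]=12 > 7 → no swap
j=5: arr[5]=8 > 7 → no swap
j=6: arr[6]=6 ≤ 7 → i=1, swap arr[1],arr[6] → [3, 6, 10, 17, 12, 8, 13, 15, 7]
j=7: arr[7]=15 > 7 → no swap
final swap arr[2],arr[8] → [3, 6, 7, 17, 12, 8, 13, 15, 10]; return 2
p = 2; k-1 = 2 == 2 ⇒ pivot

2; pivot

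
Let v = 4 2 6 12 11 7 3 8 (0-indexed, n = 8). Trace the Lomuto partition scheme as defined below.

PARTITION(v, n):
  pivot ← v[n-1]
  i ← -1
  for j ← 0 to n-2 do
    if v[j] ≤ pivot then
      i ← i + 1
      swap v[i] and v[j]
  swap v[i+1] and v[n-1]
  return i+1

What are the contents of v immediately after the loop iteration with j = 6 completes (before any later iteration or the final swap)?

4 2 6 7 3 12 11 8

pivot=8, i=-1
j=0: 4≤8, i=0, swap(0,0) ⇒ 4 2 6 12 11 7 3 8
j=1: 2≤8, i=1, swap(1,1) ⇒ 4 2 6 12 11 7 3 8
j=2: 6≤8, i=2, swap(2,2) ⇒ 4 2 6 12 11 7 3 8
j=3: 12>8, skip
j=4: 11>8, skip
j=5: 7≤8, i=3, swap(3,5) ⇒ 4 2 6 7 11 12 3 8
j=6: 3≤8, i=4, swap(4,6) ⇒ 4 2 6 7 3 12 11 8
(after j=6) v = 4 2 6 7 3 12 11 8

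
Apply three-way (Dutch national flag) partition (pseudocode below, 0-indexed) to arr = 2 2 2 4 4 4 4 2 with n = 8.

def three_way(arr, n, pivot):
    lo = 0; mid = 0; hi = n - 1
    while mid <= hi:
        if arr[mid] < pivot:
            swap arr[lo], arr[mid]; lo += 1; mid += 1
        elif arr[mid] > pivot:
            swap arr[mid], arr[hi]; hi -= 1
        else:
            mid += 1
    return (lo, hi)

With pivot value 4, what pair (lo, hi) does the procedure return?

lo=0 mid=0 hi=7
2<4: swap(0,0), lo=1 mid=1 ⇒ 2 2 2 4 4 4 4 2
2<4: swap(1,1), lo=2 mid=2 ⇒ 2 2 2 4 4 4 4 2
2<4: swap(2,2), lo=3 mid=3 ⇒ 2 2 2 4 4 4 4 2
4=4: mid=4
4=4: mid=5
4=4: mid=6
4=4: mid=7
2<4: swap(3,7), lo=4 mid=8 ⇒ 2 2 2 2 4 4 4 4
done. lo=4 hi=7; arr=2 2 2 2 4 4 4 4

(4, 7)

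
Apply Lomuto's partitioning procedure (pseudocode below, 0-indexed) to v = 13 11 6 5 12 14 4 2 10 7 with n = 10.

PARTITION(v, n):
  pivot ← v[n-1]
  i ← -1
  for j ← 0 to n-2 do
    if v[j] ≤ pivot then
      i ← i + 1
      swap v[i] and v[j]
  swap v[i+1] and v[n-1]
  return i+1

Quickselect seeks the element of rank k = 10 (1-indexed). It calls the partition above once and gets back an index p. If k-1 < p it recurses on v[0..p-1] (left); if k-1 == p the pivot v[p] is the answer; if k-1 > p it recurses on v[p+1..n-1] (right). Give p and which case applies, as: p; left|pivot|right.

pivot = v[9] = 7; i = -1
j=0: v[0]=13 > 7 → no swap
j=1: v[1]=11 > 7 → no swap
j=2: v[2]=6 ≤ 7 → i=0, swap v[0],v[2] → 6 11 13 5 12 14 4 2 10 7
j=3: v[3]=5 ≤ 7 → i=1, swap v[1],v[3] → 6 5 13 11 12 14 4 2 10 7
j=4: v[4]=12 > 7 → no swap
j=5: v[5]=14 > 7 → no swap
j=6: v[6]=4 ≤ 7 → i=2, swap v[2],v[6] → 6 5 4 11 12 14 13 2 10 7
j=7: v[7]=2 ≤ 7 → i=3, swap v[3],v[7] → 6 5 4 2 12 14 13 11 10 7
j=8: v[8]=10 > 7 → no swap
final swap v[4],v[9] → 6 5 4 2 7 14 13 11 10 12; return 4
p = 4; k-1 = 9 > 4 ⇒ right

4; right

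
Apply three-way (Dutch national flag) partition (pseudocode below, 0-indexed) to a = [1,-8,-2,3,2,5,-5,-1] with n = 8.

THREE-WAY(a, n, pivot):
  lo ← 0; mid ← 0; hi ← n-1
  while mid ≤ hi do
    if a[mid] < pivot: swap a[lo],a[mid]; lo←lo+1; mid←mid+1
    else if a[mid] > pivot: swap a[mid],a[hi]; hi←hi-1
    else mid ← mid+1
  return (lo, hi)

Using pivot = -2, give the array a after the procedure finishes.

[-5,-8,-2,2,5,3,-1,1]

pivot = -2; lo=0, mid=0, hi=7
a[mid]=1>-2: swap a[0],a[7]; hi=6 → [-1,-8,-2,3,2,5,-5,1]
a[mid]=-1>-2: swap a[0],a[6]; hi=5 → [-5,-8,-2,3,2,5,-1,1]
a[mid]=-5<-2: swap a[0],a[0]; lo=1,mid=1 → [-5,-8,-2,3,2,5,-1,1]
a[mid]=-8<-2: swap a[1],a[1]; lo=2,mid=2 → [-5,-8,-2,3,2,5,-1,1]
a[mid]=-2=-2: mid=3
a[mid]=3>-2: swap a[3],a[5]; hi=4 → [-5,-8,-2,5,2,3,-1,1]
a[mid]=5>-2: swap a[3],a[4]; hi=3 → [-5,-8,-2,2,5,3,-1,1]
a[mid]=2>-2: swap a[3],a[3]; hi=2 → [-5,-8,-2,2,5,3,-1,1]
end: lo=2, hi=2; a = [-5,-8,-2,2,5,3,-1,1]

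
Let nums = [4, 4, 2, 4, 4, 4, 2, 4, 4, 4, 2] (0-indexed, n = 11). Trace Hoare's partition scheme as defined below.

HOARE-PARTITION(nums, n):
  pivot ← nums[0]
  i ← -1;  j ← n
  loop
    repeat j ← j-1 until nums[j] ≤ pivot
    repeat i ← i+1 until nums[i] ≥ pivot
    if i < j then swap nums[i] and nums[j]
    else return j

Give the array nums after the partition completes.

[2, 4, 2, 4, 4, 2, 4, 4, 4, 4, 4]

pivot=4
j stops at 10 (2), i stops at 0 (4); swap ⇒ [2, 4, 2, 4, 4, 4, 2, 4, 4, 4, 4]
j stops at 9 (4), i stops at 1 (4); swap ⇒ [2, 4, 2, 4, 4, 4, 2, 4, 4, 4, 4]
j stops at 8 (4), i stops at 3 (4); swap ⇒ [2, 4, 2, 4, 4, 4, 2, 4, 4, 4, 4]
j stops at 7 (4), i stops at 4 (4); swap ⇒ [2, 4, 2, 4, 4, 4, 2, 4, 4, 4, 4]
j stops at 6 (2), i stops at 5 (4); swap ⇒ [2, 4, 2, 4, 4, 2, 4, 4, 4, 4, 4]
j stops at 5, i stops at 6; i≥j ⇒ return 5. nums=[2, 4, 2, 4, 4, 2, 4, 4, 4, 4, 4]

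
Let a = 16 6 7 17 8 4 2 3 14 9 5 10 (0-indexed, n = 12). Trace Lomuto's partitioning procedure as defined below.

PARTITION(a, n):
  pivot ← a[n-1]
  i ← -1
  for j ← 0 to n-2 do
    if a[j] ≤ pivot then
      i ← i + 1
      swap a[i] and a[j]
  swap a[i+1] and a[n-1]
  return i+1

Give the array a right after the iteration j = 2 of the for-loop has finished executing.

pivot=10, i=-1
j=0: 16>10, skip
j=1: 6≤10, i=0, swap(0,1) ⇒ 6 16 7 17 8 4 2 3 14 9 5 10
j=2: 7≤10, i=1, swap(1,2) ⇒ 6 7 16 17 8 4 2 3 14 9 5 10
(after j=2) a = 6 7 16 17 8 4 2 3 14 9 5 10

6 7 16 17 8 4 2 3 14 9 5 10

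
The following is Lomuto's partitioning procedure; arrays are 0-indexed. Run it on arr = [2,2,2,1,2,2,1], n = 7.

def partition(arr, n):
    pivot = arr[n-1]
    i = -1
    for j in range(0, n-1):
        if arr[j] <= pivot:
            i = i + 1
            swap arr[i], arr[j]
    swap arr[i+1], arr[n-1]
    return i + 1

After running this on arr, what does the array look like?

[1,1,2,2,2,2,2]

pivot = arr[6] = 1; i = -1
j=0: arr[0]=2 > 1 → no swap
j=1: arr[1]=2 > 1 → no swap
j=2: arr[2]=2 > 1 → no swap
j=3: arr[3]=1 ≤ 1 → i=0, swap arr[0],arr[3] → [1,2,2,2,2,2,1]
j=4: arr[4]=2 > 1 → no swap
j=5: arr[5]=2 > 1 → no swap
final swap arr[1],arr[6] → [1,1,2,2,2,2,2]; return 1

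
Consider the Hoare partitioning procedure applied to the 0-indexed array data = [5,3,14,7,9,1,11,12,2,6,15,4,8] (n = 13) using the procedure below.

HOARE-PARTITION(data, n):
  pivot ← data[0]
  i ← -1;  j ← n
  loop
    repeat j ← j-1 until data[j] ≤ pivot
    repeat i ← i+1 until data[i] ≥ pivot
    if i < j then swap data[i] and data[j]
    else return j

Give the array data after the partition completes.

pivot=5
j stops at 11 (4), i stops at 0 (5); swap ⇒ [4,3,14,7,9,1,11,12,2,6,15,5,8]
j stops at 8 (2), i stops at 2 (14); swap ⇒ [4,3,2,7,9,1,11,12,14,6,15,5,8]
j stops at 5 (1), i stops at 3 (7); swap ⇒ [4,3,2,1,9,7,11,12,14,6,15,5,8]
j stops at 3, i stops at 4; i≥j ⇒ return 3. data=[4,3,2,1,9,7,11,12,14,6,15,5,8]

[4,3,2,1,9,7,11,12,14,6,15,5,8]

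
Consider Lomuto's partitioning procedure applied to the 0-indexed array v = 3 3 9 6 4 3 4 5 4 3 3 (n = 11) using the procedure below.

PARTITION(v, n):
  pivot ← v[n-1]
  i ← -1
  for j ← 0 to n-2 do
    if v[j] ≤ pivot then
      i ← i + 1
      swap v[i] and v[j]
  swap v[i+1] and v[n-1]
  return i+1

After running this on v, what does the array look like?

3 3 3 3 3 9 4 5 4 6 4

pivot=3, i=-1
j=0: 3≤3, i=0, swap(0,0) ⇒ 3 3 9 6 4 3 4 5 4 3 3
j=1: 3≤3, i=1, swap(1,1) ⇒ 3 3 9 6 4 3 4 5 4 3 3
j=2: 9>3, skip
j=3: 6>3, skip
j=4: 4>3, skip
j=5: 3≤3, i=2, swap(2,5) ⇒ 3 3 3 6 4 9 4 5 4 3 3
j=6: 4>3, skip
j=7: 5>3, skip
j=8: 4>3, skip
j=9: 3≤3, i=3, swap(3,9) ⇒ 3 3 3 3 4 9 4 5 4 6 3
swap(4,10) ⇒ 3 3 3 3 3 9 4 5 4 6 4; return 4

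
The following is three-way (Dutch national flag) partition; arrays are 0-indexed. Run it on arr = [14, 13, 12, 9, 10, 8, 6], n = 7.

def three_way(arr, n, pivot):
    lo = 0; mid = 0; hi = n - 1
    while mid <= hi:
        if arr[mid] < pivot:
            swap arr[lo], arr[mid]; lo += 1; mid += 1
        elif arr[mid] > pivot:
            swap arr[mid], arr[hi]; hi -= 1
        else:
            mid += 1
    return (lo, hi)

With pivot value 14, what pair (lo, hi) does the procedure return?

pivot = 14; lo=0, mid=0, hi=6
arr[mid]=14=14: mid=1
arr[mid]=13<14: swap arr[0],arr[1]; lo=1,mid=2 → [13, 14, 12, 9, 10, 8, 6]
arr[mid]=12<14: swap arr[1],arr[2]; lo=2,mid=3 → [13, 12, 14, 9, 10, 8, 6]
arr[mid]=9<14: swap arr[2],arr[3]; lo=3,mid=4 → [13, 12, 9, 14, 10, 8, 6]
arr[mid]=10<14: swap arr[3],arr[4]; lo=4,mid=5 → [13, 12, 9, 10, 14, 8, 6]
arr[mid]=8<14: swap arr[4],arr[5]; lo=5,mid=6 → [13, 12, 9, 10, 8, 14, 6]
arr[mid]=6<14: swap arr[5],arr[6]; lo=6,mid=7 → [13, 12, 9, 10, 8, 6, 14]
end: lo=6, hi=6; arr = [13, 12, 9, 10, 8, 6, 14]

(6, 6)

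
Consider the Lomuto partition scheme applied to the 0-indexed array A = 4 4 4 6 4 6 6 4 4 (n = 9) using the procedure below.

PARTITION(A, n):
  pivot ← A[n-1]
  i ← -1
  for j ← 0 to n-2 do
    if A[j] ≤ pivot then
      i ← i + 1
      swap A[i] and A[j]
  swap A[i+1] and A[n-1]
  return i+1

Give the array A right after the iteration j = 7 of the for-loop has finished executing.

pivot=4, i=-1
j=0: 4≤4, i=0, swap(0,0) ⇒ 4 4 4 6 4 6 6 4 4
j=1: 4≤4, i=1, swap(1,1) ⇒ 4 4 4 6 4 6 6 4 4
j=2: 4≤4, i=2, swap(2,2) ⇒ 4 4 4 6 4 6 6 4 4
j=3: 6>4, skip
j=4: 4≤4, i=3, swap(3,4) ⇒ 4 4 4 4 6 6 6 4 4
j=5: 6>4, skip
j=6: 6>4, skip
j=7: 4≤4, i=4, swap(4,7) ⇒ 4 4 4 4 4 6 6 6 4
(after j=7) A = 4 4 4 4 4 6 6 6 4

4 4 4 4 4 6 6 6 4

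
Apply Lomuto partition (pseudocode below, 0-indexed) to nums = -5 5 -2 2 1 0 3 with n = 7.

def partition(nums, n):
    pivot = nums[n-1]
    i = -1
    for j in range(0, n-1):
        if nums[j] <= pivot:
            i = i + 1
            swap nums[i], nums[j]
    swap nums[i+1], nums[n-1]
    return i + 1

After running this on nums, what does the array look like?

-5 -2 2 1 0 3 5

pivot = nums[6] = 3; i = -1
j=0: nums[0]=-5 ≤ 3 → i=0, swap nums[0],nums[0] (no change) → -5 5 -2 2 1 0 3
j=1: nums[1]=5 > 3 → no swap
j=2: nums[2]=-2 ≤ 3 → i=1, swap nums[1],nums[2] → -5 -2 5 2 1 0 3
j=3: nums[3]=2 ≤ 3 → i=2, swap nums[2],nums[3] → -5 -2 2 5 1 0 3
j=4: nums[4]=1 ≤ 3 → i=3, swap nums[3],nums[4] → -5 -2 2 1 5 0 3
j=5: nums[5]=0 ≤ 3 → i=4, swap nums[4],nums[5] → -5 -2 2 1 0 5 3
final swap nums[5],nums[6] → -5 -2 2 1 0 3 5; return 5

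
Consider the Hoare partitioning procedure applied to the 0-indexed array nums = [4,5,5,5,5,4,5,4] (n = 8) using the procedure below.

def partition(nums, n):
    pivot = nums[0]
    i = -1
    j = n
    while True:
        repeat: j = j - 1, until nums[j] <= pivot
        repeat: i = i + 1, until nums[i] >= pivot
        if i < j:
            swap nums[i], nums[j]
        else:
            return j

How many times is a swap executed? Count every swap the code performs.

2

pivot = nums[0] = 4; i = -1, j = 8
j→7 (nums[7]=4≤4), i→0 (nums[0]=4≥4); i<j, swap → [4,5,5,5,5,4,5,4]
j→5 (nums[5]=4≤4), i→1 (nums[1]=5≥4); i<j, swap → [4,4,5,5,5,5,5,4]
j→1, i→2; i≥j, return j=1. nums = [4,4,5,5,5,5,5,4]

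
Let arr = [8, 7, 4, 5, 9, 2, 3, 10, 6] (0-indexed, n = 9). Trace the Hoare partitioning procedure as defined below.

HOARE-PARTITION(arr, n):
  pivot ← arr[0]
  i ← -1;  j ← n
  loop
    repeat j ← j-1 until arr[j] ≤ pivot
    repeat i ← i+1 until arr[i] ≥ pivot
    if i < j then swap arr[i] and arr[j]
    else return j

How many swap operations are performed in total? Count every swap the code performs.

2

pivot=8
j stops at 8 (6), i stops at 0 (8); swap ⇒ [6, 7, 4, 5, 9, 2, 3, 10, 8]
j stops at 6 (3), i stops at 4 (9); swap ⇒ [6, 7, 4, 5, 3, 2, 9, 10, 8]
j stops at 5, i stops at 6; i≥j ⇒ return 5. arr=[6, 7, 4, 5, 3, 2, 9, 10, 8]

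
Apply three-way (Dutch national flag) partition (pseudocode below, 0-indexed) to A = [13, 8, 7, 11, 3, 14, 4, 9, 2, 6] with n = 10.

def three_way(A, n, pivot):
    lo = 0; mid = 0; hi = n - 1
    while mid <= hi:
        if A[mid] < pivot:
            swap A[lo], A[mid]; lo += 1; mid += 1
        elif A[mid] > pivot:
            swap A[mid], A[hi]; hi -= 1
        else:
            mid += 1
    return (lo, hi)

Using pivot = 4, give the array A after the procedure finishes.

pivot = 4; lo=0, mid=0, hi=9
A[mid]=13>4: swap A[0],A[9]; hi=8 → [6, 8, 7, 11, 3, 14, 4, 9, 2, 13]
A[mid]=6>4: swap A[0],A[8]; hi=7 → [2, 8, 7, 11, 3, 14, 4, 9, 6, 13]
A[mid]=2<4: swap A[0],A[0]; lo=1,mid=1 → [2, 8, 7, 11, 3, 14, 4, 9, 6, 13]
A[mid]=8>4: swap A[1],A[7]; hi=6 → [2, 9, 7, 11, 3, 14, 4, 8, 6, 13]
A[mid]=9>4: swap A[1],A[6]; hi=5 → [2, 4, 7, 11, 3, 14, 9, 8, 6, 13]
A[mid]=4=4: mid=2
A[mid]=7>4: swap A[2],A[5]; hi=4 → [2, 4, 14, 11, 3, 7, 9, 8, 6, 13]
A[mid]=14>4: swap A[2],A[4]; hi=3 → [2, 4, 3, 11, 14, 7, 9, 8, 6, 13]
A[mid]=3<4: swap A[1],A[2]; lo=2,mid=3 → [2, 3, 4, 11, 14, 7, 9, 8, 6, 13]
A[mid]=11>4: swap A[3],A[3]; hi=2 → [2, 3, 4, 11, 14, 7, 9, 8, 6, 13]
end: lo=2, hi=2; A = [2, 3, 4, 11, 14, 7, 9, 8, 6, 13]

[2, 3, 4, 11, 14, 7, 9, 8, 6, 13]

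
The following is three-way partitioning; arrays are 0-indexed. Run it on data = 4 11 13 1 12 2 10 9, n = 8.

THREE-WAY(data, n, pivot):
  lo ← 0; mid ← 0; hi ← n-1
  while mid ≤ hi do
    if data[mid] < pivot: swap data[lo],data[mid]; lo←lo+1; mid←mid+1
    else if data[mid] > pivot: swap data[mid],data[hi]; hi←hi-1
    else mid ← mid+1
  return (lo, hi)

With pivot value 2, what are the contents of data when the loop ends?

1 2 13 12 11 10 9 4

lo=0 mid=0 hi=7
4>2: swap(0,7), hi=6 ⇒ 9 11 13 1 12 2 10 4
9>2: swap(0,6), hi=5 ⇒ 10 11 13 1 12 2 9 4
10>2: swap(0,5), hi=4 ⇒ 2 11 13 1 12 10 9 4
2=2: mid=1
11>2: swap(1,4), hi=3 ⇒ 2 12 13 1 11 10 9 4
12>2: swap(1,3), hi=2 ⇒ 2 1 13 12 11 10 9 4
1<2: swap(0,1), lo=1 mid=2 ⇒ 1 2 13 12 11 10 9 4
13>2: swap(2,2), hi=1 ⇒ 1 2 13 12 11 10 9 4
done. lo=1 hi=1; data=1 2 13 12 11 10 9 4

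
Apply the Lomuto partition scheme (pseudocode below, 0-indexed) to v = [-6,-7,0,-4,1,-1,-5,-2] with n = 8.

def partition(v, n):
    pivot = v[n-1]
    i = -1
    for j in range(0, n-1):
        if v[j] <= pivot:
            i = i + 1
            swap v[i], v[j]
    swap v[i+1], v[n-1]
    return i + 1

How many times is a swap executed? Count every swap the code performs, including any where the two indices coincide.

5

pivot=-2, i=-1
j=0: -6≤-2, i=0, swap(0,0) ⇒ [-6,-7,0,-4,1,-1,-5,-2]
j=1: -7≤-2, i=1, swap(1,1) ⇒ [-6,-7,0,-4,1,-1,-5,-2]
j=2: 0>-2, skip
j=3: -4≤-2, i=2, swap(2,3) ⇒ [-6,-7,-4,0,1,-1,-5,-2]
j=4: 1>-2, skip
j=5: -1>-2, skip
j=6: -5≤-2, i=3, swap(3,6) ⇒ [-6,-7,-4,-5,1,-1,0,-2]
swap(4,7) ⇒ [-6,-7,-4,-5,-2,-1,0,1]; return 4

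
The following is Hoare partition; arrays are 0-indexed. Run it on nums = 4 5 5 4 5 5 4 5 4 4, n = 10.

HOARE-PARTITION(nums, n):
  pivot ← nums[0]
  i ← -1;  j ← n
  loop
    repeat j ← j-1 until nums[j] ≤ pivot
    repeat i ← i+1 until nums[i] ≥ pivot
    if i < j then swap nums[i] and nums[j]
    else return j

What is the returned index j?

3

pivot = nums[0] = 4; i = -1, j = 10
j→9 (nums[9]=4≤4), i→0 (nums[0]=4≥4); i<j, swap → 4 5 5 4 5 5 4 5 4 4
j→8 (nums[8]=4≤4), i→1 (nums[1]=5≥4); i<j, swap → 4 4 5 4 5 5 4 5 5 4
j→6 (nums[6]=4≤4), i→2 (nums[2]=5≥4); i<j, swap → 4 4 4 4 5 5 5 5 5 4
j→3, i→3; i≥j, return j=3. nums = 4 4 4 4 5 5 5 5 5 4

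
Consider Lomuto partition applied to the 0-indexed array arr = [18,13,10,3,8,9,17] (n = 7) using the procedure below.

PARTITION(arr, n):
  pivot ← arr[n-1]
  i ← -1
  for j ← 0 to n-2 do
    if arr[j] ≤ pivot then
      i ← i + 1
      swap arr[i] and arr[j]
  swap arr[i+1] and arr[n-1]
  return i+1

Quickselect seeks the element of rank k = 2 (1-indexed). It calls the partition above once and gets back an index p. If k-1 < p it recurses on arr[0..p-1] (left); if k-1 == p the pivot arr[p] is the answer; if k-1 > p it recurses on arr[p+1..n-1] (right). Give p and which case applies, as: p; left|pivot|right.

pivot=17, i=-1
j=0: 18>17, skip
j=1: 13≤17, i=0, swap(0,1) ⇒ [13,18,10,3,8,9,17]
j=2: 10≤17, i=1, swap(1,2) ⇒ [13,10,18,3,8,9,17]
j=3: 3≤17, i=2, swap(2,3) ⇒ [13,10,3,18,8,9,17]
j=4: 8≤17, i=3, swap(3,4) ⇒ [13,10,3,8,18,9,17]
j=5: 9≤17, i=4, swap(4,5) ⇒ [13,10,3,8,9,18,17]
swap(5,6) ⇒ [13,10,3,8,9,17,18]; return 5
p = 5; k-1 = 1 < 5 ⇒ left

5; left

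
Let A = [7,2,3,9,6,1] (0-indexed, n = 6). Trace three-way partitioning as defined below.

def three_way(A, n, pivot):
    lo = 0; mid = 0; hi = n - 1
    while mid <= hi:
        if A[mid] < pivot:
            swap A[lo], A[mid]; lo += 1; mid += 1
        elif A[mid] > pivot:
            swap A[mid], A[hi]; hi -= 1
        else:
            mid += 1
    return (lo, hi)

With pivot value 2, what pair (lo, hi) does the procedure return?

(1, 1)

pivot = 2; lo=0, mid=0, hi=5
A[mid]=7>2: swap A[0],A[5]; hi=4 → [1,2,3,9,6,7]
A[mid]=1<2: swap A[0],A[0]; lo=1,mid=1 → [1,2,3,9,6,7]
A[mid]=2=2: mid=2
A[mid]=3>2: swap A[2],A[4]; hi=3 → [1,2,6,9,3,7]
A[mid]=6>2: swap A[2],A[3]; hi=2 → [1,2,9,6,3,7]
A[mid]=9>2: swap A[2],A[2]; hi=1 → [1,2,9,6,3,7]
end: lo=1, hi=1; A = [1,2,9,6,3,7]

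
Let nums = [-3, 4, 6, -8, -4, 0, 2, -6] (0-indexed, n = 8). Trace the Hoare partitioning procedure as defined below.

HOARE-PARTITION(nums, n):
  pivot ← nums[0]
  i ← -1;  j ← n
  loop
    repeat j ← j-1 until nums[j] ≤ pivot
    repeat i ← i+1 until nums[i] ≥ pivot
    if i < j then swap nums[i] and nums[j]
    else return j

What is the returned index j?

pivot = nums[0] = -3; i = -1, j = 8
j→7 (nums[7]=-6≤-3), i→0 (nums[0]=-3≥-3); i<j, swap → [-6, 4, 6, -8, -4, 0, 2, -3]
j→4 (nums[4]=-4≤-3), i→1 (nums[1]=4≥-3); i<j, swap → [-6, -4, 6, -8, 4, 0, 2, -3]
j→3 (nums[3]=-8≤-3), i→2 (nums[2]=6≥-3); i<j, swap → [-6, -4, -8, 6, 4, 0, 2, -3]
j→2, i→3; i≥j, return j=2. nums = [-6, -4, -8, 6, 4, 0, 2, -3]

2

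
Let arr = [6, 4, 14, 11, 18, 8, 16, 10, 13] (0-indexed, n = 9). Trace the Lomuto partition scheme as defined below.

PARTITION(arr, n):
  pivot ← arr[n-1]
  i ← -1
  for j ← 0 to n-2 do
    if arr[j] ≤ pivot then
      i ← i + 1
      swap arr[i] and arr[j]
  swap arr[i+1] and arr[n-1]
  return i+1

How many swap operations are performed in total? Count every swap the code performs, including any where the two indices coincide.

6

pivot = arr[8] = 13; i = -1
j=0: arr[0]=6 ≤ 13 → i=0, swap arr[0],arr[0] (no change) → [6, 4, 14, 11, 18, 8, 16, 10, 13]
j=1: arr[1]=4 ≤ 13 → i=1, swap arr[1],arr[1] (no change) → [6, 4, 14, 11, 18, 8, 16, 10, 13]
j=2: arr[2]=14 > 13 → no swap
j=3: arr[3]=11 ≤ 13 → i=2, swap arr[2],arr[3] → [6, 4, 11, 14, 18, 8, 16, 10, 13]
j=4: arr[4]=18 > 13 → no swap
j=5: arr[5]=8 ≤ 13 → i=3, swap arr[3],arr[5] → [6, 4, 11, 8, 18, 14, 16, 10, 13]
j=6: arr[6]=16 > 13 → no swap
j=7: arr[7]=10 ≤ 13 → i=4, swap arr[4],arr[7] → [6, 4, 11, 8, 10, 14, 16, 18, 13]
final swap arr[5],arr[8] → [6, 4, 11, 8, 10, 13, 16, 18, 14]; return 5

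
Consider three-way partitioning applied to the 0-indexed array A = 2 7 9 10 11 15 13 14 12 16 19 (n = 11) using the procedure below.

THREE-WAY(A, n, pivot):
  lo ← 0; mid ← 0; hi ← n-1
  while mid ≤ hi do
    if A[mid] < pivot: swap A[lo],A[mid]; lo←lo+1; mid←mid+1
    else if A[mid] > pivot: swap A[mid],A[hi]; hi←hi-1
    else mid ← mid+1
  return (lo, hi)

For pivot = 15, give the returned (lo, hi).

(8, 8)

lo=0 mid=0 hi=10
2<15: swap(0,0), lo=1 mid=1 ⇒ 2 7 9 10 11 15 13 14 12 16 19
7<15: swap(1,1), lo=2 mid=2 ⇒ 2 7 9 10 11 15 13 14 12 16 19
9<15: swap(2,2), lo=3 mid=3 ⇒ 2 7 9 10 11 15 13 14 12 16 19
10<15: swap(3,3), lo=4 mid=4 ⇒ 2 7 9 10 11 15 13 14 12 16 19
11<15: swap(4,4), lo=5 mid=5 ⇒ 2 7 9 10 11 15 13 14 12 16 19
15=15: mid=6
13<15: swap(5,6), lo=6 mid=7 ⇒ 2 7 9 10 11 13 15 14 12 16 19
14<15: swap(6,7), lo=7 mid=8 ⇒ 2 7 9 10 11 13 14 15 12 16 19
12<15: swap(7,8), lo=8 mid=9 ⇒ 2 7 9 10 11 13 14 12 15 16 19
16>15: swap(9,10), hi=9 ⇒ 2 7 9 10 11 13 14 12 15 19 16
19>15: swap(9,9), hi=8 ⇒ 2 7 9 10 11 13 14 12 15 19 16
done. lo=8 hi=8; A=2 7 9 10 11 13 14 12 15 19 16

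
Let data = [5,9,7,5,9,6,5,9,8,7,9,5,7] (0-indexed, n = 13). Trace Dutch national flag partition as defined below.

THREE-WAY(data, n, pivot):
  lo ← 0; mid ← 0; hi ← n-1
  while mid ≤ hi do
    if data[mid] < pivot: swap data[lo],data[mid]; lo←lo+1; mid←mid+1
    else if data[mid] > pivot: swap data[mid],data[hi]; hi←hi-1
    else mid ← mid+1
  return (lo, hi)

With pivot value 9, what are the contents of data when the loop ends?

[5,7,5,6,5,8,7,5,7,9,9,9,9]

pivot = 9; lo=0, mid=0, hi=12
data[mid]=5<9: swap data[0],data[0]; lo=1,mid=1 → [5,9,7,5,9,6,5,9,8,7,9,5,7]
data[mid]=9=9: mid=2
data[mid]=7<9: swap data[1],data[2]; lo=2,mid=3 → [5,7,9,5,9,6,5,9,8,7,9,5,7]
data[mid]=5<9: swap data[2],data[3]; lo=3,mid=4 → [5,7,5,9,9,6,5,9,8,7,9,5,7]
data[mid]=9=9: mid=5
data[mid]=6<9: swap data[3],data[5]; lo=4,mid=6 → [5,7,5,6,9,9,5,9,8,7,9,5,7]
data[mid]=5<9: swap data[4],data[6]; lo=5,mid=7 → [5,7,5,6,5,9,9,9,8,7,9,5,7]
data[mid]=9=9: mid=8
data[mid]=8<9: swap data[5],data[8]; lo=6,mid=9 → [5,7,5,6,5,8,9,9,9,7,9,5,7]
data[mid]=7<9: swap data[6],data[9]; lo=7,mid=10 → [5,7,5,6,5,8,7,9,9,9,9,5,7]
data[mid]=9=9: mid=11
data[mid]=5<9: swap data[7],data[11]; lo=8,mid=12 → [5,7,5,6,5,8,7,5,9,9,9,9,7]
data[mid]=7<9: swap data[8],data[12]; lo=9,mid=13 → [5,7,5,6,5,8,7,5,7,9,9,9,9]
end: lo=9, hi=12; data = [5,7,5,6,5,8,7,5,7,9,9,9,9]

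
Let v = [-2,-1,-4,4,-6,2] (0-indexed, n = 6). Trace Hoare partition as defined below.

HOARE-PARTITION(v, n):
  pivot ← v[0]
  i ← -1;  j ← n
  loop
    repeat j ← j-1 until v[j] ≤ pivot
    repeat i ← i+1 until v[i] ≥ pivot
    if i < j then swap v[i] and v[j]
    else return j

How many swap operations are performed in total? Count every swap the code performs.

2

pivot=-2
j stops at 4 (-6), i stops at 0 (-2); swap ⇒ [-6,-1,-4,4,-2,2]
j stops at 2 (-4), i stops at 1 (-1); swap ⇒ [-6,-4,-1,4,-2,2]
j stops at 1, i stops at 2; i≥j ⇒ return 1. v=[-6,-4,-1,4,-2,2]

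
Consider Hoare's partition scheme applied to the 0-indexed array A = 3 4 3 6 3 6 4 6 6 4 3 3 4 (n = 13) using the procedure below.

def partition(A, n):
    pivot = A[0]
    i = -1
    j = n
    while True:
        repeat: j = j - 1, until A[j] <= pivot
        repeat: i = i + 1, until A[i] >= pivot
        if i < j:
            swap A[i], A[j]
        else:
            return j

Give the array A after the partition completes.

pivot = A[0] = 3; i = -1, j = 13
j→11 (A[11]=3≤3), i→0 (A[0]=3≥3); i<j, swap → 3 4 3 6 3 6 4 6 6 4 3 3 4
j→10 (A[10]=3≤3), i→1 (A[1]=4≥3); i<j, swap → 3 3 3 6 3 6 4 6 6 4 4 3 4
j→4 (A[4]=3≤3), i→2 (A[2]=3≥3); i<j, swap → 3 3 3 6 3 6 4 6 6 4 4 3 4
j→2, i→3; i≥j, return j=2. A = 3 3 3 6 3 6 4 6 6 4 4 3 4

3 3 3 6 3 6 4 6 6 4 4 3 4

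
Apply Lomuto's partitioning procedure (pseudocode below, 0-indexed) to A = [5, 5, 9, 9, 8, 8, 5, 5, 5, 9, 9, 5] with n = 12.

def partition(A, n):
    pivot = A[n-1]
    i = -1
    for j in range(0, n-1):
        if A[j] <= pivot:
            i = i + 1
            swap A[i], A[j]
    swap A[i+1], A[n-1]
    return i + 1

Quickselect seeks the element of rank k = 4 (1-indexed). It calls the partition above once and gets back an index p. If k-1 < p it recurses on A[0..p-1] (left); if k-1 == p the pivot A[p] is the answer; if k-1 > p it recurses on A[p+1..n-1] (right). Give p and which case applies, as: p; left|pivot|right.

5; left

pivot = A[11] = 5; i = -1
j=0: A[0]=5 ≤ 5 → i=0, swap A[0],A[0] (no change) → [5, 5, 9, 9, 8, 8, 5, 5, 5, 9, 9, 5]
j=1: A[1]=5 ≤ 5 → i=1, swap A[1],A[1] (no change) → [5, 5, 9, 9, 8, 8, 5, 5, 5, 9, 9, 5]
j=2: A[2]=9 > 5 → no swap
j=3: A[3]=9 > 5 → no swap
j=4: A[4]=8 > 5 → no swap
j=5: A[5]=8 > 5 → no swap
j=6: A[6]=5 ≤ 5 → i=2, swap A[2],A[6] → [5, 5, 5, 9, 8, 8, 9, 5, 5, 9, 9, 5]
j=7: A[7]=5 ≤ 5 → i=3, swap A[3],A[7] → [5, 5, 5, 5, 8, 8, 9, 9, 5, 9, 9, 5]
j=8: A[8]=5 ≤ 5 → i=4, swap A[4],A[8] → [5, 5, 5, 5, 5, 8, 9, 9, 8, 9, 9, 5]
j=9: A[9]=9 > 5 → no swap
j=10: A[10]=9 > 5 → no swap
final swap A[5],A[11] → [5, 5, 5, 5, 5, 5, 9, 9, 8, 9, 9, 8]; return 5
p = 5; k-1 = 3 < 5 ⇒ left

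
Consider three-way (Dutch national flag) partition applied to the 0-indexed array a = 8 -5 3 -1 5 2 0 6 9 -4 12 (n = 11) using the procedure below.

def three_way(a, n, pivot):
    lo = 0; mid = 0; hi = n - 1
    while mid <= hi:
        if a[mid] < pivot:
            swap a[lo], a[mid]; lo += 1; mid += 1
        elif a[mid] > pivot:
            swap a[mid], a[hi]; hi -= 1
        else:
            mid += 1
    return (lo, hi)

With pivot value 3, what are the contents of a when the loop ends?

-4 -5 -1 0 2 3 6 9 5 12 8

pivot = 3; lo=0, mid=0, hi=10
a[mid]=8>3: swap a[0],a[10]; hi=9 → 12 -5 3 -1 5 2 0 6 9 -4 8
a[mid]=12>3: swap a[0],a[9]; hi=8 → -4 -5 3 -1 5 2 0 6 9 12 8
a[mid]=-4<3: swap a[0],a[0]; lo=1,mid=1 → -4 -5 3 -1 5 2 0 6 9 12 8
a[mid]=-5<3: swap a[1],a[1]; lo=2,mid=2 → -4 -5 3 -1 5 2 0 6 9 12 8
a[mid]=3=3: mid=3
a[mid]=-1<3: swap a[2],a[3]; lo=3,mid=4 → -4 -5 -1 3 5 2 0 6 9 12 8
a[mid]=5>3: swap a[4],a[8]; hi=7 → -4 -5 -1 3 9 2 0 6 5 12 8
a[mid]=9>3: swap a[4],a[7]; hi=6 → -4 -5 -1 3 6 2 0 9 5 12 8
a[mid]=6>3: swap a[4],a[6]; hi=5 → -4 -5 -1 3 0 2 6 9 5 12 8
a[mid]=0<3: swap a[3],a[4]; lo=4,mid=5 → -4 -5 -1 0 3 2 6 9 5 12 8
a[mid]=2<3: swap a[4],a[5]; lo=5,mid=6 → -4 -5 -1 0 2 3 6 9 5 12 8
end: lo=5, hi=5; a = -4 -5 -1 0 2 3 6 9 5 12 8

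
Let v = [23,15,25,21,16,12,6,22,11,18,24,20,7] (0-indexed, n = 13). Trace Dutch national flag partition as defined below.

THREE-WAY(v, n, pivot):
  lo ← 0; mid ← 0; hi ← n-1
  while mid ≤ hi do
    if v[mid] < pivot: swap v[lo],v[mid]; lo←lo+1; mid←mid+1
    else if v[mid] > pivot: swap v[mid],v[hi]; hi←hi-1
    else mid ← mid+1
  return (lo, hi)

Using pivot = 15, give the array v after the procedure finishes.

pivot = 15; lo=0, mid=0, hi=12
v[mid]=23>15: swap v[0],v[12]; hi=11 → [7,15,25,21,16,12,6,22,11,18,24,20,23]
v[mid]=7<15: swap v[0],v[0]; lo=1,mid=1 → [7,15,25,21,16,12,6,22,11,18,24,20,23]
v[mid]=15=15: mid=2
v[mid]=25>15: swap v[2],v[11]; hi=10 → [7,15,20,21,16,12,6,22,11,18,24,25,23]
v[mid]=20>15: swap v[2],v[10]; hi=9 → [7,15,24,21,16,12,6,22,11,18,20,25,23]
v[mid]=24>15: swap v[2],v[9]; hi=8 → [7,15,18,21,16,12,6,22,11,24,20,25,23]
v[mid]=18>15: swap v[2],v[8]; hi=7 → [7,15,11,21,16,12,6,22,18,24,20,25,23]
v[mid]=11<15: swap v[1],v[2]; lo=2,mid=3 → [7,11,15,21,16,12,6,22,18,24,20,25,23]
v[mid]=21>15: swap v[3],v[7]; hi=6 → [7,11,15,22,16,12,6,21,18,24,20,25,23]
v[mid]=22>15: swap v[3],v[6]; hi=5 → [7,11,15,6,16,12,22,21,18,24,20,25,23]
v[mid]=6<15: swap v[2],v[3]; lo=3,mid=4 → [7,11,6,15,16,12,22,21,18,24,20,25,23]
v[mid]=16>15: swap v[4],v[5]; hi=4 → [7,11,6,15,12,16,22,21,18,24,20,25,23]
v[mid]=12<15: swap v[3],v[4]; lo=4,mid=5 → [7,11,6,12,15,16,22,21,18,24,20,25,23]
end: lo=4, hi=4; v = [7,11,6,12,15,16,22,21,18,24,20,25,23]

[7,11,6,12,15,16,22,21,18,24,20,25,23]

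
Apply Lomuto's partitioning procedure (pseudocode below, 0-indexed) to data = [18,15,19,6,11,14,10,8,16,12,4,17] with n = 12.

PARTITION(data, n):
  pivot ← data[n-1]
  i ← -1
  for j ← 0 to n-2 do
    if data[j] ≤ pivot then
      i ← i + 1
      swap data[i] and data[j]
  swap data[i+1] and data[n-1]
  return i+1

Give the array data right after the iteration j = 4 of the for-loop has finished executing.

[15,6,11,18,19,14,10,8,16,12,4,17]

pivot = data[11] = 17; i = -1
j=0: data[0]=18 > 17 → no swap
j=1: data[1]=15 ≤ 17 → i=0, swap data[0],data[1] → [15,18,19,6,11,14,10,8,16,12,4,17]
j=2: data[2]=19 > 17 → no swap
j=3: data[3]=6 ≤ 17 → i=1, swap data[1],data[3] → [15,6,19,18,11,14,10,8,16,12,4,17]
j=4: data[4]=11 ≤ 17 → i=2, swap data[2],data[4] → [15,6,11,18,19,14,10,8,16,12,4,17]
(after j=4) data = [15,6,11,18,19,14,10,8,16,12,4,17]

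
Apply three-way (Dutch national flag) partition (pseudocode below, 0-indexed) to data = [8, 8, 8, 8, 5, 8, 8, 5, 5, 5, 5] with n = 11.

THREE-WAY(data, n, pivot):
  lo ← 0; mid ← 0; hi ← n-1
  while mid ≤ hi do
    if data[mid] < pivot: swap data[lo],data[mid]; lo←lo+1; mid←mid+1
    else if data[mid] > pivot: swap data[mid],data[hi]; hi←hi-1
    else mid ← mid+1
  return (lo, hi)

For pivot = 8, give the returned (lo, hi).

pivot = 8; lo=0, mid=0, hi=10
data[mid]=8=8: mid=1
data[mid]=8=8: mid=2
data[mid]=8=8: mid=3
data[mid]=8=8: mid=4
data[mid]=5<8: swap data[0],data[4]; lo=1,mid=5 → [5, 8, 8, 8, 8, 8, 8, 5, 5, 5, 5]
data[mid]=8=8: mid=6
data[mid]=8=8: mid=7
data[mid]=5<8: swap data[1],data[7]; lo=2,mid=8 → [5, 5, 8, 8, 8, 8, 8, 8, 5, 5, 5]
data[mid]=5<8: swap data[2],data[8]; lo=3,mid=9 → [5, 5, 5, 8, 8, 8, 8, 8, 8, 5, 5]
data[mid]=5<8: swap data[3],data[9]; lo=4,mid=10 → [5, 5, 5, 5, 8, 8, 8, 8, 8, 8, 5]
data[mid]=5<8: swap data[4],data[10]; lo=5,mid=11 → [5, 5, 5, 5, 5, 8, 8, 8, 8, 8, 8]
end: lo=5, hi=10; data = [5, 5, 5, 5, 5, 8, 8, 8, 8, 8, 8]

(5, 10)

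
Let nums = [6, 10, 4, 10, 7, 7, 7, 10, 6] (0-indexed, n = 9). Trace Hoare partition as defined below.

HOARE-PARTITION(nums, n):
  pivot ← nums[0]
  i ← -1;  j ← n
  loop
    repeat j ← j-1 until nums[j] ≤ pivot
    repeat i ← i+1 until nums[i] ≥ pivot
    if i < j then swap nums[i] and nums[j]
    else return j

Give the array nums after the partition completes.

pivot=6
j stops at 8 (6), i stops at 0 (6); swap ⇒ [6, 10, 4, 10, 7, 7, 7, 10, 6]
j stops at 2 (4), i stops at 1 (10); swap ⇒ [6, 4, 10, 10, 7, 7, 7, 10, 6]
j stops at 1, i stops at 2; i≥j ⇒ return 1. nums=[6, 4, 10, 10, 7, 7, 7, 10, 6]

[6, 4, 10, 10, 7, 7, 7, 10, 6]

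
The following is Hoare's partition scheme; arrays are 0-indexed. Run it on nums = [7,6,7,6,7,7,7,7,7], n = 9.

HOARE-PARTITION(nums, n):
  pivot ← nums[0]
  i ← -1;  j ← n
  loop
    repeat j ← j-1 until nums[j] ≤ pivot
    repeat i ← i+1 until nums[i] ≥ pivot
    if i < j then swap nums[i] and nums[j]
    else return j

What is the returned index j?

pivot=7
j stops at 8 (7), i stops at 0 (7); swap ⇒ [7,6,7,6,7,7,7,7,7]
j stops at 7 (7), i stops at 2 (7); swap ⇒ [7,6,7,6,7,7,7,7,7]
j stops at 6 (7), i stops at 4 (7); swap ⇒ [7,6,7,6,7,7,7,7,7]
j stops at 5, i stops at 5; i≥j ⇒ return 5. nums=[7,6,7,6,7,7,7,7,7]

5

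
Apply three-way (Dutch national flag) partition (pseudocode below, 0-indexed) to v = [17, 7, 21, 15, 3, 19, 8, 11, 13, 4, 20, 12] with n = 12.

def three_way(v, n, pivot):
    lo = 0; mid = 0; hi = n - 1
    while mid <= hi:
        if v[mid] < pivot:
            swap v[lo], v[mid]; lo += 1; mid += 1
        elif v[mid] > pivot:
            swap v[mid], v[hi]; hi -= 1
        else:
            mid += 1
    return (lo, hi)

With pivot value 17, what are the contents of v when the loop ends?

pivot = 17; lo=0, mid=0, hi=11
v[mid]=17=17: mid=1
v[mid]=7<17: swap v[0],v[1]; lo=1,mid=2 → [7, 17, 21, 15, 3, 19, 8, 11, 13, 4, 20, 12]
v[mid]=21>17: swap v[2],v[11]; hi=10 → [7, 17, 12, 15, 3, 19, 8, 11, 13, 4, 20, 21]
v[mid]=12<17: swap v[1],v[2]; lo=2,mid=3 → [7, 12, 17, 15, 3, 19, 8, 11, 13, 4, 20, 21]
v[mid]=15<17: swap v[2],v[3]; lo=3,mid=4 → [7, 12, 15, 17, 3, 19, 8, 11, 13, 4, 20, 21]
v[mid]=3<17: swap v[3],v[4]; lo=4,mid=5 → [7, 12, 15, 3, 17, 19, 8, 11, 13, 4, 20, 21]
v[mid]=19>17: swap v[5],v[10]; hi=9 → [7, 12, 15, 3, 17, 20, 8, 11, 13, 4, 19, 21]
v[mid]=20>17: swap v[5],v[9]; hi=8 → [7, 12, 15, 3, 17, 4, 8, 11, 13, 20, 19, 21]
v[mid]=4<17: swap v[4],v[5]; lo=5,mid=6 → [7, 12, 15, 3, 4, 17, 8, 11, 13, 20, 19, 21]
v[mid]=8<17: swap v[5],v[6]; lo=6,mid=7 → [7, 12, 15, 3, 4, 8, 17, 11, 13, 20, 19, 21]
v[mid]=11<17: swap v[6],v[7]; lo=7,mid=8 → [7, 12, 15, 3, 4, 8, 11, 17, 13, 20, 19, 21]
v[mid]=13<17: swap v[7],v[8]; lo=8,mid=9 → [7, 12, 15, 3, 4, 8, 11, 13, 17, 20, 19, 21]
end: lo=8, hi=8; v = [7, 12, 15, 3, 4, 8, 11, 13, 17, 20, 19, 21]

[7, 12, 15, 3, 4, 8, 11, 13, 17, 20, 19, 21]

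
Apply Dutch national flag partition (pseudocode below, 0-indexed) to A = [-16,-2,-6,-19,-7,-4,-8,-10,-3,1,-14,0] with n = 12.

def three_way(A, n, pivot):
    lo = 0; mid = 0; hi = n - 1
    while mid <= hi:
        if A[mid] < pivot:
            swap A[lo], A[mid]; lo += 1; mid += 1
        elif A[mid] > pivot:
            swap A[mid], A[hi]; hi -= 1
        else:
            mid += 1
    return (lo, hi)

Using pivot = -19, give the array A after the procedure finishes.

lo=0 mid=0 hi=11
-16>-19: swap(0,11), hi=10 ⇒ [0,-2,-6,-19,-7,-4,-8,-10,-3,1,-14,-16]
0>-19: swap(0,10), hi=9 ⇒ [-14,-2,-6,-19,-7,-4,-8,-10,-3,1,0,-16]
-14>-19: swap(0,9), hi=8 ⇒ [1,-2,-6,-19,-7,-4,-8,-10,-3,-14,0,-16]
1>-19: swap(0,8), hi=7 ⇒ [-3,-2,-6,-19,-7,-4,-8,-10,1,-14,0,-16]
-3>-19: swap(0,7), hi=6 ⇒ [-10,-2,-6,-19,-7,-4,-8,-3,1,-14,0,-16]
-10>-19: swap(0,6), hi=5 ⇒ [-8,-2,-6,-19,-7,-4,-10,-3,1,-14,0,-16]
-8>-19: swap(0,5), hi=4 ⇒ [-4,-2,-6,-19,-7,-8,-10,-3,1,-14,0,-16]
-4>-19: swap(0,4), hi=3 ⇒ [-7,-2,-6,-19,-4,-8,-10,-3,1,-14,0,-16]
-7>-19: swap(0,3), hi=2 ⇒ [-19,-2,-6,-7,-4,-8,-10,-3,1,-14,0,-16]
-19=-19: mid=1
-2>-19: swap(1,2), hi=1 ⇒ [-19,-6,-2,-7,-4,-8,-10,-3,1,-14,0,-16]
-6>-19: swap(1,1), hi=0 ⇒ [-19,-6,-2,-7,-4,-8,-10,-3,1,-14,0,-16]
done. lo=0 hi=0; A=[-19,-6,-2,-7,-4,-8,-10,-3,1,-14,0,-16]

[-19,-6,-2,-7,-4,-8,-10,-3,1,-14,0,-16]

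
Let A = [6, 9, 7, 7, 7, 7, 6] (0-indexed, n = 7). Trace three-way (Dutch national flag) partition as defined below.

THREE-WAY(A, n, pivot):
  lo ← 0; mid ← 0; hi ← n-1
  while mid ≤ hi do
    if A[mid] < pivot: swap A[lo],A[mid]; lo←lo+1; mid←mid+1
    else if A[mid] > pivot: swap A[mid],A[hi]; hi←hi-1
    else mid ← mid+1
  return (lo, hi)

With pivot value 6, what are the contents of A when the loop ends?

lo=0 mid=0 hi=6
6=6: mid=1
9>6: swap(1,6), hi=5 ⇒ [6, 6, 7, 7, 7, 7, 9]
6=6: mid=2
7>6: swap(2,5), hi=4 ⇒ [6, 6, 7, 7, 7, 7, 9]
7>6: swap(2,4), hi=3 ⇒ [6, 6, 7, 7, 7, 7, 9]
7>6: swap(2,3), hi=2 ⇒ [6, 6, 7, 7, 7, 7, 9]
7>6: swap(2,2), hi=1 ⇒ [6, 6, 7, 7, 7, 7, 9]
done. lo=0 hi=1; A=[6, 6, 7, 7, 7, 7, 9]

[6, 6, 7, 7, 7, 7, 9]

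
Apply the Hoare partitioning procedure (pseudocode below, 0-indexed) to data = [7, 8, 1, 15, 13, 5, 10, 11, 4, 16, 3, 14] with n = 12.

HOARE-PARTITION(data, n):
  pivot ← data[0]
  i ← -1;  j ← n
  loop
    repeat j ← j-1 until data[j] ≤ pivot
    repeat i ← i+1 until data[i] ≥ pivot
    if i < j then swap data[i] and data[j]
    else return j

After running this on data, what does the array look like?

[3, 4, 1, 5, 13, 15, 10, 11, 8, 16, 7, 14]

pivot = data[0] = 7; i = -1, j = 12
j→10 (data[10]=3≤7), i→0 (data[0]=7≥7); i<j, swap → [3, 8, 1, 15, 13, 5, 10, 11, 4, 16, 7, 14]
j→8 (data[8]=4≤7), i→1 (data[1]=8≥7); i<j, swap → [3, 4, 1, 15, 13, 5, 10, 11, 8, 16, 7, 14]
j→5 (data[5]=5≤7), i→3 (data[3]=15≥7); i<j, swap → [3, 4, 1, 5, 13, 15, 10, 11, 8, 16, 7, 14]
j→3, i→4; i≥j, return j=3. data = [3, 4, 1, 5, 13, 15, 10, 11, 8, 16, 7, 14]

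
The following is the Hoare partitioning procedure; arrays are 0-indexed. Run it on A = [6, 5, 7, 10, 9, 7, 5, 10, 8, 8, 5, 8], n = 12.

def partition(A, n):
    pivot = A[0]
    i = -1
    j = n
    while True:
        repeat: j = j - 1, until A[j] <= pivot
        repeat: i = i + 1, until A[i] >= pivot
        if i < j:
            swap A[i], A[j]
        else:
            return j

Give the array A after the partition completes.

[5, 5, 5, 10, 9, 7, 7, 10, 8, 8, 6, 8]

pivot = A[0] = 6; i = -1, j = 12
j→10 (A[10]=5≤6), i→0 (A[0]=6≥6); i<j, swap → [5, 5, 7, 10, 9, 7, 5, 10, 8, 8, 6, 8]
j→6 (A[6]=5≤6), i→2 (A[2]=7≥6); i<j, swap → [5, 5, 5, 10, 9, 7, 7, 10, 8, 8, 6, 8]
j→2, i→3; i≥j, return j=2. A = [5, 5, 5, 10, 9, 7, 7, 10, 8, 8, 6, 8]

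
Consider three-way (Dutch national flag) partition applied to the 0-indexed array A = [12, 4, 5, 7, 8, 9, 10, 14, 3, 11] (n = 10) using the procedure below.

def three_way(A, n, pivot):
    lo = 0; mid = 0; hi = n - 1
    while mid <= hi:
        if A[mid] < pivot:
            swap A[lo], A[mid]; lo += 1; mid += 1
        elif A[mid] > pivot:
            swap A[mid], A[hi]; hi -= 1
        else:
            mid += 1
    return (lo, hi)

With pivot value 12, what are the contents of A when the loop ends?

pivot = 12; lo=0, mid=0, hi=9
A[mid]=12=12: mid=1
A[mid]=4<12: swap A[0],A[1]; lo=1,mid=2 → [4, 12, 5, 7, 8, 9, 10, 14, 3, 11]
A[mid]=5<12: swap A[1],A[2]; lo=2,mid=3 → [4, 5, 12, 7, 8, 9, 10, 14, 3, 11]
A[mid]=7<12: swap A[2],A[3]; lo=3,mid=4 → [4, 5, 7, 12, 8, 9, 10, 14, 3, 11]
A[mid]=8<12: swap A[3],A[4]; lo=4,mid=5 → [4, 5, 7, 8, 12, 9, 10, 14, 3, 11]
A[mid]=9<12: swap A[4],A[5]; lo=5,mid=6 → [4, 5, 7, 8, 9, 12, 10, 14, 3, 11]
A[mid]=10<12: swap A[5],A[6]; lo=6,mid=7 → [4, 5, 7, 8, 9, 10, 12, 14, 3, 11]
A[mid]=14>12: swap A[7],A[9]; hi=8 → [4, 5, 7, 8, 9, 10, 12, 11, 3, 14]
A[mid]=11<12: swap A[6],A[7]; lo=7,mid=8 → [4, 5, 7, 8, 9, 10, 11, 12, 3, 14]
A[mid]=3<12: swap A[7],A[8]; lo=8,mid=9 → [4, 5, 7, 8, 9, 10, 11, 3, 12, 14]
end: lo=8, hi=8; A = [4, 5, 7, 8, 9, 10, 11, 3, 12, 14]

[4, 5, 7, 8, 9, 10, 11, 3, 12, 14]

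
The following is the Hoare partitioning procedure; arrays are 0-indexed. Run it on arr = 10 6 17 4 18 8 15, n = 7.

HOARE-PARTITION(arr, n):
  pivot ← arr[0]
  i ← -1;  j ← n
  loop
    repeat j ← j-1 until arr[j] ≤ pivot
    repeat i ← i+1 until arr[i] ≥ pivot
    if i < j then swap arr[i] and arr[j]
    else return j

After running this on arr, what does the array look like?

8 6 4 17 18 10 15

pivot=10
j stops at 5 (8), i stops at 0 (10); swap ⇒ 8 6 17 4 18 10 15
j stops at 3 (4), i stops at 2 (17); swap ⇒ 8 6 4 17 18 10 15
j stops at 2, i stops at 3; i≥j ⇒ return 2. arr=8 6 4 17 18 10 15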